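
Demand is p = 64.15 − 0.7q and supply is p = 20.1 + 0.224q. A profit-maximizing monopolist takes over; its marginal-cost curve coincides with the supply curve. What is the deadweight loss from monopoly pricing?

Competitive equilibrium: 64.15 − 0.7q = 20.1 + 0.224q → q* = 47.6732, p* = 30.7788.
Marginal revenue: MR = 64.15 − 1.4q. Set MR = MC: 64.15 − 1.4q = 20.1 + 0.224q → q_m = 27.1244.
Price p_m = 64.15 − 0.7·27.1244 = 45.1629; MC(q_m) = 20.1 + 0.224·27.1244 = 26.1759.
Competitive q* = 47.6732, so Δq = 20.5488; wedge = 45.1629 − 26.1759 = 18.987.
Welfare loss = ½ × 20.5488 × 18.987 = 195.08.

195.08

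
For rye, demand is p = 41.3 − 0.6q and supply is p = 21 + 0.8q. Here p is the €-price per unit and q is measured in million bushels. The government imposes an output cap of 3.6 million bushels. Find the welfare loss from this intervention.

€83.167 million

Competitive equilibrium: 41.3 − 0.6q = 21 + 0.8q → q* = 14.5, p* = 32.6.
At q = 3.6: demand price = 41.3 − 0.6·3.6 = 39.14; supply price = 21 + 0.8·3.6 = 23.88.
Δq = 14.5 − 3.6 = 10.9; wedge = 39.14 − 23.88 = 15.26.
DWL = ½ × 10.9 × 15.26 = €83.167 million.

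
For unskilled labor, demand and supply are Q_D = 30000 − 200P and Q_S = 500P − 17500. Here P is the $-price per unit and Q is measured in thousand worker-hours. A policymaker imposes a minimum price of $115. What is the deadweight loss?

In inverse form: demand P = 150 − 0.005Q, supply P = 35 + 0.002Q.
Competitive equilibrium: 150 − 0.005Q = 35 + 0.002Q → Q* = 16428.5714, P* = 67.8571.
At the floor P = 115, quantity demanded = (150 − 115)/0.005 = 7000.
Sellers' marginal cost at Q' = 7000: 35 + 0.002·7000 = 49.
ΔQ = 16428.5714 − 7000 = 9428.5714; wedge = 115 − 49 = 66.
The triangle = ½ × 9428.5714 × 66 = $311142.86 thousand.

$311142.86 thousand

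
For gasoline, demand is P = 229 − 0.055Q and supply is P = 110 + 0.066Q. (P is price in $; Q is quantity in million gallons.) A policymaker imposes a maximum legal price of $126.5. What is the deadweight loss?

$32547.78 million

Competitive equilibrium: 229 − 0.055Q = 110 + 0.066Q → Q* = 983.4711, P* = 174.9091.
At the ceiling P = 126.5, quantity supplied = (126.5 − 110)/0.066 = 250.
Willingness to pay at Q' = 250: 229 − 0.055·250 = 215.25.
ΔQ = 983.4711 − 250 = 733.4711; wedge = 215.25 − 126.5 = 88.75.
Deadweight loss = ½ × 733.4711 × 88.75 = $32547.78 million.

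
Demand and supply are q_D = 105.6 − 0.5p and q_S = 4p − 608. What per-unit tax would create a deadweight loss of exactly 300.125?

36.75

In inverse form: demand p = 211.2 − 2q, supply p = 152 + 0.25q.
Competitive equilibrium: 211.2 − 2q = 152 + 0.25q → q* = 26.3111, p* = 158.5778.
A tax t gives Δq = t/2.25 and wedge t, so DWL = t²/4.5.
t²/4.5 = 300.125 → t² = 1350.5625 → t = 36.75.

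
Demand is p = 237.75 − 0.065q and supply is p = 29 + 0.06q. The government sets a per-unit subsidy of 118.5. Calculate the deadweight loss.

Competitive equilibrium: 237.75 − 0.065q = 29 + 0.06q → q* = 1670, p* = 129.2.
The subsidy lowers effective supply by 118.5: p = 0.06q − 89.5.
New quantity: 237.75 − 0.065q = 0.06q − 89.5 → q' = 2618.
Overproduction Δq = 2618 − 1670 = 948; wedge = subsidy = 118.5.
The triangle = ½ × 948 × 118.5 = 56169.

56169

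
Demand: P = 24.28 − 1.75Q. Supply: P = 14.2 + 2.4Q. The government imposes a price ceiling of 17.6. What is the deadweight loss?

Competitive equilibrium: 24.28 − 1.75Q = 14.2 + 2.4Q → Q* = 2.4289, P* = 20.0294.
At the ceiling P = 17.6, quantity supplied = (17.6 − 14.2)/2.4 = 1.4167.
Willingness to pay at Q' = 1.4167: 24.28 − 1.75·1.4167 = 21.8008.
ΔQ = 2.4289 − 1.4167 = 1.0122; wedge = 21.8008 − 17.6 = 4.2008.
Deadweight loss = ½ × 1.0122 × 4.2008 = 2.13.

2.13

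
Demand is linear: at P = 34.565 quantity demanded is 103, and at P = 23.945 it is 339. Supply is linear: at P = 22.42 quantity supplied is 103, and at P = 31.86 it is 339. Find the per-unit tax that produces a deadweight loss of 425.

Demand slope = (23.945 − 34.565)/(339 − 103) = −0.045, so P = 39.2 − 0.045Q.
Supply slope = (31.86 − 22.42)/(339 − 103) = 0.04, so P = 18.3 + 0.04Q.
Competitive equilibrium: 39.2 − 0.045Q = 18.3 + 0.04Q → Q* = 245.8824, P* = 28.1353.
A tax t gives ΔQ = t/0.085 and wedge t, so DWL = t²/0.17.
t²/0.17 = 425 → t² = 72.25 → t = 8.5.

8.5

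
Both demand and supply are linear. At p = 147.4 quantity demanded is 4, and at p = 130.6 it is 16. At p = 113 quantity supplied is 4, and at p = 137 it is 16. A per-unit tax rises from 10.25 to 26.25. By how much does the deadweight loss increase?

85.88

Demand slope = (130.6 − 147.4)/(16 − 4) = −1.4, so p = 153 − 1.4q.
Supply slope = (137 − 113)/(16 − 4) = 2, so p = 105 + 2q.
Competitive equilibrium: 153 − 1.4q = 105 + 2q → q* = 14.1176, p* = 133.2353.
For a per-unit tax t: Δq = t/3.4, so DWL = ½·t·(t/3.4) = t²/6.8.
At t = 10.25: DWL = 15.45. At t = 26.25: DWL = 101.333.
Increase = 101.333 − 15.45 = 85.88.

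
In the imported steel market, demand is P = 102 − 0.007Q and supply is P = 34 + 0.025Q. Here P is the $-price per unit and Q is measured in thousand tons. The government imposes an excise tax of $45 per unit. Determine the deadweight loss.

Competitive equilibrium: 102 − 0.007Q = 34 + 0.025Q → Q* = 2125, P* = 87.125.
With the tax, the buyer price exceeds the seller price by 45: (102 − 0.007Q) − (34 + 0.025Q) = 45 → Q' = 718.75.
ΔQ = 2125 − 718.75 = 1406.25; the wedge equals the tax, 45.
DWL = ½ × 1406.25 × 45 = $31640.625 thousand.

$31640.625 thousand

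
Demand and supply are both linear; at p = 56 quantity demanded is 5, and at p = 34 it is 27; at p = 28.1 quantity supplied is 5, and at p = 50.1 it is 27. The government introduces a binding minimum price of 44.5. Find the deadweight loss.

6

Demand slope = (34 − 56)/(27 − 5) = −1, so p = 61 − q.
Supply slope = (50.1 − 28.1)/(27 − 5) = 1, so p = 23.1 + q.
Competitive equilibrium: 61 − q = 23.1 + q → q* = 18.95, p* = 42.05.
At the floor p = 44.5, quantity demanded = (61 − 44.5)/1 = 16.5.
Sellers' marginal cost at q' = 16.5: 23.1 + 1·16.5 = 39.6.
Δq = 18.95 − 16.5 = 2.45; wedge = 44.5 − 39.6 = 4.9.
DWL = ½ × 2.45 × 4.9 = 6.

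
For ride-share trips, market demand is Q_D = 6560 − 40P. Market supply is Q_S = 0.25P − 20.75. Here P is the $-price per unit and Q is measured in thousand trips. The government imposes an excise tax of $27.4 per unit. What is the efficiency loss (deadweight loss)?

In inverse form: demand P = 164 − 0.025Q, supply P = 83 + 4Q.
Competitive equilibrium: 164 − 0.025Q = 83 + 4Q → Q* = 20.1242, P* = 163.4969.
With the tax, the buyer price exceeds the seller price by 27.4: (164 − 0.025Q) − (83 + 4Q) = 27.4 → Q' = 13.3168.
ΔQ = 20.1242 − 13.3168 = 6.8074; the wedge equals the tax, 27.4.
Welfare loss = ½ × 6.8074 × 27.4 = $93.26 thousand.

$93.26 thousand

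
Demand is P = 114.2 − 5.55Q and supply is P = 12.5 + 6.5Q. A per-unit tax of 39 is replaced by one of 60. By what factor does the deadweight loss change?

2.367

Competitive equilibrium: 114.2 − 5.55Q = 12.5 + 6.5Q → Q* = 8.4398, P* = 67.3589.
For a per-unit tax t: ΔQ = t/12.05, so DWL = ½·t·(t/12.05) = t²/24.1.
At t = 39: DWL = 63.112. At t = 60: DWL = 149.378.
Ratio = (60/39)² = 2.367.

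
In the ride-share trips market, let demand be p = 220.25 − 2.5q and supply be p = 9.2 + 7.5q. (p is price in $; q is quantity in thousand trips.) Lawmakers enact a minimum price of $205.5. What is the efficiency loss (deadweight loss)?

Competitive equilibrium: 220.25 − 2.5q = 9.2 + 7.5q → q* = 21.105, p* = 167.4875.
At the floor p = 205.5, quantity demanded = (220.25 − 205.5)/2.5 = 5.9.
Sellers' marginal cost at q' = 5.9: 9.2 + 7.5·5.9 = 53.45.
Δq = 21.105 − 5.9 = 15.205; wedge = 205.5 − 53.45 = 152.05.
The triangle = ½ × 15.205 × 152.05 = $1155.96 thousand.

$1155.96 thousand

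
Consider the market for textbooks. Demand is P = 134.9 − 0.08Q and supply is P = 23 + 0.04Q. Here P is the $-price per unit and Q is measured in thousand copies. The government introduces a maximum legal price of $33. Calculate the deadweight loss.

Competitive equilibrium: 134.9 − 0.08Q = 23 + 0.04Q → Q* = 932.5, P* = 60.3.
At the ceiling P = 33, quantity supplied = (33 − 23)/0.04 = 250.
Willingness to pay at Q' = 250: 134.9 − 0.08·250 = 114.9.
ΔQ = 932.5 − 250 = 682.5; wedge = 114.9 − 33 = 81.9.
Welfare loss = ½ × 682.5 × 81.9 = $27948.375 thousand.

$27948.375 thousand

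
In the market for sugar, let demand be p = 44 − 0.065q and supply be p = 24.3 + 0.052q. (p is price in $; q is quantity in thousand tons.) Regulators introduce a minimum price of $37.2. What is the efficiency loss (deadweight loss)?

Competitive equilibrium: 44 − 0.065q = 24.3 + 0.052q → q* = 168.3761, p* = 33.0556.
At the floor p = 37.2, quantity demanded = (44 − 37.2)/0.065 = 104.6154.
Sellers' marginal cost at q' = 104.6154: 24.3 + 0.052·104.6154 = 29.74.
Δq = 168.3761 − 104.6154 = 63.7607; wedge = 37.2 − 29.74 = 7.46.
Welfare loss = ½ × 63.7607 × 7.46 = $237.83 thousand.

$237.83 thousand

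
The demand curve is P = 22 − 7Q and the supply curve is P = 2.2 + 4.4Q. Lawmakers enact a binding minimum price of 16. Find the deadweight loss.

4.41

Competitive equilibrium: 22 − 7Q = 2.2 + 4.4Q → Q* = 1.7368, P* = 9.8421.
At the floor P = 16, quantity demanded = (22 − 16)/7 = 0.8571.
Sellers' marginal cost at Q' = 0.8571: 2.2 + 4.4·0.8571 = 5.9712.
ΔQ = 1.7368 − 0.8571 = 0.8797; wedge = 16 − 5.9712 = 10.0288.
DWL = ½ × 0.8797 × 10.0288 = 4.41.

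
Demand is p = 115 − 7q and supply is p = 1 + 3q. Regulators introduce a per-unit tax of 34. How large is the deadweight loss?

Competitive equilibrium: 115 − 7q = 1 + 3q → q* = 11.4, p* = 35.2.
With the tax, the buyer price exceeds the seller price by 34: (115 − 7q) − (1 + 3q) = 34 → q' = 8.
Δq = 11.4 − 8 = 3.4; the wedge equals the tax, 34.
Deadweight loss = ½ × 3.4 × 34 = 57.80.

57.80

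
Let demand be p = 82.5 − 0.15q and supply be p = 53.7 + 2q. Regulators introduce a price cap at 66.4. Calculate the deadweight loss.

Competitive equilibrium: 82.5 − 0.15q = 53.7 + 2q → q* = 13.3953, p* = 80.4907.
At the ceiling p = 66.4, quantity supplied = (66.4 − 53.7)/2 = 6.35.
Willingness to pay at q' = 6.35: 82.5 − 0.15·6.35 = 81.5475.
Δq = 13.3953 − 6.35 = 7.0453; wedge = 81.5475 − 66.4 = 15.1475.
Deadweight loss = ½ × 7.0453 × 15.1475 = 53.36.

53.36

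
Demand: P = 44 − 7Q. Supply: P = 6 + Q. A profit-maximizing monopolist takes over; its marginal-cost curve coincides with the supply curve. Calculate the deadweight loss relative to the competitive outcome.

19.65

Competitive equilibrium: 44 − 7Q = 6 + Q → Q* = 4.75, P* = 10.75.
Marginal revenue: MR = 44 − 14Q. Set MR = MC: 44 − 14Q = 6 + Q → Q_m = 2.53333.
Price P_m = 44 − 7·2.53333 = 26.26669; MC(Q_m) = 6 + 1·2.53333 = 8.53333.
Competitive Q* = 4.75, so ΔQ = 2.21667; wedge = 26.26669 − 8.53333 = 17.73336.
Welfare loss = ½ × 2.21667 × 17.73336 = 19.65.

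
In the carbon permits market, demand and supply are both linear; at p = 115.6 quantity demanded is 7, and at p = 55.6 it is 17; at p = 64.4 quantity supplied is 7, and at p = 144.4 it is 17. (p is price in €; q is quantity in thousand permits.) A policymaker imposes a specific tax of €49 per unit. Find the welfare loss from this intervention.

Demand slope = (55.6 − 115.6)/(17 − 7) = −6, so p = 157.6 − 6q.
Supply slope = (144.4 − 64.4)/(17 − 7) = 8, so p = 8.4 + 8q.
Competitive equilibrium: 157.6 − 6q = 8.4 + 8q → q* = 10.6571, p* = 93.6571.
With the tax, the buyer price exceeds the seller price by 49: (157.6 − 6q) − (8.4 + 8q) = 49 → q' = 7.1571.
Δq = 10.6571 − 7.1571 = 3.5; the wedge equals the tax, 49.
Deadweight loss = ½ × 3.5 × 49 = €85.75 thousand.

€85.75 thousand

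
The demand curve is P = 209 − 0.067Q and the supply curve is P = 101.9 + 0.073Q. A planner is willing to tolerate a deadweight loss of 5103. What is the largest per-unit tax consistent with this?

37.8

Competitive equilibrium: 209 − 0.067Q = 101.9 + 0.073Q → Q* = 765, P* = 157.745.
A tax t gives ΔQ = t/0.14 and wedge t, so DWL = t²/0.28.
t²/0.28 = 5103 → t² = 1428.84 → t = 37.8.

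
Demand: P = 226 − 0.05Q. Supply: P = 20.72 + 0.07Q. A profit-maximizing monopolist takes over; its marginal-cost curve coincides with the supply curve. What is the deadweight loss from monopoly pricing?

15188.83

Competitive equilibrium: 226 − 0.05Q = 20.72 + 0.07Q → Q* = 1710.66667, P* = 140.46667.
Marginal revenue: MR = 226 − 0.1Q. Set MR = MC: 226 − 0.1Q = 20.72 + 0.07Q → Q_m = 1207.52941.
Price P_m = 226 − 0.05·1207.52941 = 165.62353; MC(Q_m) = 20.72 + 0.07·1207.52941 = 105.24706.
Competitive Q* = 1710.66667, so ΔQ = 503.13726; wedge = 165.62353 − 105.24706 = 60.37647.
The triangle = ½ × 503.13726 × 60.37647 = 15188.83.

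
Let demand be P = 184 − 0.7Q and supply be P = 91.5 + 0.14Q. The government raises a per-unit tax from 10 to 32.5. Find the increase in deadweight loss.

Competitive equilibrium: 184 − 0.7Q = 91.5 + 0.14Q → Q* = 110.119, P* = 106.9167.
For a per-unit tax t: ΔQ = t/0.84, so DWL = ½·t·(t/0.84) = t²/1.68.
At t = 10: DWL = 59.524. At t = 32.5: DWL = 628.72.
Increase = 628.72 − 59.524 = 569.20.

569.20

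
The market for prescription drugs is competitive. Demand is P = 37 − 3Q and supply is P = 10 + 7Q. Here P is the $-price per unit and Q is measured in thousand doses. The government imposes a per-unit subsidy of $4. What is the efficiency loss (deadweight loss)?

$0.80 thousand

Competitive equilibrium: 37 − 3Q = 10 + 7Q → Q* = 2.7, P* = 28.9.
The subsidy lowers effective supply by 4: P = 6 + 7Q.
New quantity: 37 − 3Q = 6 + 7Q → Q' = 3.1.
Overproduction ΔQ = 3.1 − 2.7 = 0.4; wedge = subsidy = 4.
DWL = ½ × 0.4 × 4 = $0.80 thousand.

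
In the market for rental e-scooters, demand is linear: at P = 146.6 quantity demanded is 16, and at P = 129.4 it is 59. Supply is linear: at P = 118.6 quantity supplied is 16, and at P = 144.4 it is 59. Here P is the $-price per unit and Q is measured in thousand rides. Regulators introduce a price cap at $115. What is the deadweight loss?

$578 thousand

Demand slope = (129.4 − 146.6)/(59 − 16) = −0.4, so P = 153 − 0.4Q.
Supply slope = (144.4 − 118.6)/(59 − 16) = 0.6, so P = 109 + 0.6Q.
Competitive equilibrium: 153 − 0.4Q = 109 + 0.6Q → Q* = 44, P* = 135.4.
At the ceiling P = 115, quantity supplied = (115 − 109)/0.6 = 10.
Willingness to pay at Q' = 10: 153 − 0.4·10 = 149.
ΔQ = 44 − 10 = 34; wedge = 149 − 115 = 34.
The triangle = ½ × 34 × 34 = $578 thousand.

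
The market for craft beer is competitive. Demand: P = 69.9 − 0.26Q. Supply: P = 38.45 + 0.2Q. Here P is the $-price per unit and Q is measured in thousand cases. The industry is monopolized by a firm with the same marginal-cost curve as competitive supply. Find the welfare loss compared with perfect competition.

Competitive equilibrium: 69.9 − 0.26Q = 38.45 + 0.2Q → Q* = 68.3696, P* = 52.1239.
Marginal revenue: MR = 69.9 − 0.52Q. Set MR = MC: 69.9 − 0.52Q = 38.45 + 0.2Q → Q_m = 43.6806.
Price P_m = 69.9 − 0.26·43.6806 = 58.543; MC(Q_m) = 38.45 + 0.2·43.6806 = 47.1861.
Competitive Q* = 68.3696, so ΔQ = 24.689; wedge = 58.543 − 47.1861 = 11.3569.
Deadweight loss = ½ × 24.689 × 11.3569 = $140.20 thousand.

$140.20 thousand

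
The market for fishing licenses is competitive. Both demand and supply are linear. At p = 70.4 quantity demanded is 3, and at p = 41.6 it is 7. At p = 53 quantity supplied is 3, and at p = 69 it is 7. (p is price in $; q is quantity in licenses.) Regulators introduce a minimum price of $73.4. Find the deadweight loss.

Demand slope = (41.6 − 70.4)/(7 − 3) = −7.2, so p = 92 − 7.2q.
Supply slope = (69 − 53)/(7 − 3) = 4, so p = 41 + 4q.
Competitive equilibrium: 92 − 7.2q = 41 + 4q → q* = 4.5536, p* = 59.2143.
At the floor p = 73.4, quantity demanded = (92 − 73.4)/7.2 = 2.5833.
Sellers' marginal cost at q' = 2.5833: 41 + 4·2.5833 = 51.3332.
Δq = 4.5536 − 2.5833 = 1.9703; wedge = 73.4 − 51.3332 = 22.0668.
The triangle = ½ × 1.9703 × 22.0668 = $21.74.

$21.74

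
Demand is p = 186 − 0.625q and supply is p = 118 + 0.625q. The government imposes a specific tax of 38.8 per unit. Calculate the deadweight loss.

602.176

Competitive equilibrium: 186 − 0.625q = 118 + 0.625q → q* = 54.4, p* = 152.
With the tax, the buyer price exceeds the seller price by 38.8: (186 − 0.625q) − (118 + 0.625q) = 38.8 → q' = 23.36.
Δq = 54.4 − 23.36 = 31.04; the wedge equals the tax, 38.8.
DWL = ½ × 31.04 × 38.8 = 602.176.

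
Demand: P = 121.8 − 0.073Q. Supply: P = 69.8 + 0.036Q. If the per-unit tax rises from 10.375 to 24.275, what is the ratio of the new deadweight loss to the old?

Competitive equilibrium: 121.8 − 0.073Q = 69.8 + 0.036Q → Q* = 477.0642, P* = 86.9743.
For a per-unit tax t: ΔQ = t/0.109, so DWL = ½·t·(t/0.109) = t²/0.218.
At t = 10.375: DWL = 493.764. At t = 24.275: DWL = 2703.099.
Ratio = (24.275/10.375)² = 5.474.

5.474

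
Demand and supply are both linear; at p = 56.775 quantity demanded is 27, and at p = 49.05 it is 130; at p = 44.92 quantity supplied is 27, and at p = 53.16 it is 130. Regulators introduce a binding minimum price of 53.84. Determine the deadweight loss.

Demand slope = (49.05 − 56.775)/(130 − 27) = −0.075, so p = 58.8 − 0.075q.
Supply slope = (53.16 − 44.92)/(130 − 27) = 0.08, so p = 42.76 + 0.08q.
Competitive equilibrium: 58.8 − 0.075q = 42.76 + 0.08q → q* = 103.4839, p* = 51.0387.
At the floor p = 53.84, quantity demanded = (58.8 − 53.84)/0.075 = 66.1333.
Sellers' marginal cost at q' = 66.1333: 42.76 + 0.08·66.1333 = 48.0507.
Δq = 103.4839 − 66.1333 = 37.3506; wedge = 53.84 − 48.0507 = 5.7893.
DWL = ½ × 37.3506 × 5.7893 = 108.12.

108.12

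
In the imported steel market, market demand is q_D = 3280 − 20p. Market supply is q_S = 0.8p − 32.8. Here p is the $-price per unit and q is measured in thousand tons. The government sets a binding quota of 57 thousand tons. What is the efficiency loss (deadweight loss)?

In inverse form: demand p = 164 − 0.05q, supply p = 41 + 1.25q.
Competitive equilibrium: 164 − 0.05q = 41 + 1.25q → q* = 94.6154, p* = 159.2692.
At q = 57: demand price = 164 − 0.05·57 = 161.15; supply price = 41 + 1.25·57 = 112.25.
Δq = 94.6154 − 57 = 37.6154; wedge = 161.15 − 112.25 = 48.9.
Welfare loss = ½ × 37.6154 × 48.9 = $919.70 thousand.

$919.70 thousand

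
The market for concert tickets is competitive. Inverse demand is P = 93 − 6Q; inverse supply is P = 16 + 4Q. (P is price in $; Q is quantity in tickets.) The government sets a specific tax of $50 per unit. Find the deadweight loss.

$125

Competitive equilibrium: 93 − 6Q = 16 + 4Q → Q* = 7.7, P* = 46.8.
With the tax, the buyer price exceeds the seller price by 50: (93 − 6Q) − (16 + 4Q) = 50 → Q' = 2.7.
ΔQ = 7.7 − 2.7 = 5; the wedge equals the tax, 50.
DWL = ½ × 5 × 50 = $125.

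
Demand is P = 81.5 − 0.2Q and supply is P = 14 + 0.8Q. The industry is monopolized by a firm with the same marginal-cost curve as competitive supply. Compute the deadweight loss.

63.28

Competitive equilibrium: 81.5 − 0.2Q = 14 + 0.8Q → Q* = 67.5, P* = 68.
Marginal revenue: MR = 81.5 − 0.4Q. Set MR = MC: 81.5 − 0.4Q = 14 + 0.8Q → Q_m = 56.25.
Price P_m = 81.5 − 0.2·56.25 = 70.25; MC(Q_m) = 14 + 0.8·56.25 = 59.
Competitive Q* = 67.5, so ΔQ = 11.25; wedge = 70.25 − 59 = 11.25.
Deadweight loss = ½ × 11.25 × 11.25 = 63.28.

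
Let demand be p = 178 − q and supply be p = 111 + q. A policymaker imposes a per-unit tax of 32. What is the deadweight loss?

Competitive equilibrium: 178 − q = 111 + q → q* = 33.5, p* = 144.5.
With the tax, the buyer price exceeds the seller price by 32: (178 − q) − (111 + q) = 32 → q' = 17.5.
Δq = 33.5 − 17.5 = 16; the wedge equals the tax, 32.
The triangle = ½ × 16 × 32 = 256.

256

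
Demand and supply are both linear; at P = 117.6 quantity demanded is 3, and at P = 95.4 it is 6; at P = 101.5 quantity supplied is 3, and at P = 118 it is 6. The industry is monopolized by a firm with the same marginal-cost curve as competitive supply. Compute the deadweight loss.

Demand slope = (95.4 − 117.6)/(6 − 3) = −7.4, so P = 139.8 − 7.4Q.
Supply slope = (118 − 101.5)/(6 − 3) = 5.5, so P = 85 + 5.5Q.
Competitive equilibrium: 139.8 − 7.4Q = 85 + 5.5Q → Q* = 4.2481, P* = 108.3643.
Marginal revenue: MR = 139.8 − 14.8Q. Set MR = MC: 139.8 − 14.8Q = 85 + 5.5Q → Q_m = 2.6995.
Price P_m = 139.8 − 7.4·2.6995 = 119.8237; MC(Q_m) = 85 + 5.5·2.6995 = 99.8473.
Competitive Q* = 4.2481, so ΔQ = 1.5486; wedge = 119.8237 − 99.8473 = 19.9764.
DWL = ½ × 1.5486 × 19.9764 = 15.47.

15.47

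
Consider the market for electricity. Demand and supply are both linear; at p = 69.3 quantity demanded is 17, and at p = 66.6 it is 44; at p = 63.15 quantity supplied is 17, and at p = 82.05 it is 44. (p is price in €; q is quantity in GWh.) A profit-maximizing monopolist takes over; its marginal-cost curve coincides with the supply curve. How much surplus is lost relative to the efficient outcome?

€3.01

Demand slope = (66.6 − 69.3)/(44 − 17) = −0.1, so p = 71 − 0.1q.
Supply slope = (82.05 − 63.15)/(44 − 17) = 0.7, so p = 51.25 + 0.7q.
Competitive equilibrium: 71 − 0.1q = 51.25 + 0.7q → q* = 24.6875, p* = 68.5313.
Marginal revenue: MR = 71 − 0.2q. Set MR = MC: 71 − 0.2q = 51.25 + 0.7q → q_m = 21.9444.
Price p_m = 71 − 0.1·21.9444 = 68.8056; MC(q_m) = 51.25 + 0.7·21.9444 = 66.6111.
Competitive q* = 24.6875, so Δq = 2.7431; wedge = 68.8056 − 66.6111 = 2.1945.
The triangle = ½ × 2.7431 × 2.1945 = €3.01.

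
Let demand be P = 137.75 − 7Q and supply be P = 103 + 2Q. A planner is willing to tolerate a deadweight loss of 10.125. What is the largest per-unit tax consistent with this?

13.5

Competitive equilibrium: 137.75 − 7Q = 103 + 2Q → Q* = 3.8611, P* = 110.7222.
A tax t gives ΔQ = t/9 and wedge t, so DWL = t²/18.
t²/18 = 10.125 → t² = 182.25 → t = 13.5.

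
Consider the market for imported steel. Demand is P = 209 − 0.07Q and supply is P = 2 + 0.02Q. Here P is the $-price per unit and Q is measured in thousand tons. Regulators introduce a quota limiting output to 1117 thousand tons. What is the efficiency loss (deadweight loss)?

Competitive equilibrium: 209 − 0.07Q = 2 + 0.02Q → Q* = 2300, P* = 48.
At Q = 1117: demand price = 209 − 0.07·1117 = 130.81; supply price = 2 + 0.02·1117 = 24.34.
ΔQ = 2300 − 1117 = 1183; wedge = 130.81 − 24.34 = 106.47.
Welfare loss = ½ × 1183 × 106.47 = $62977.005 thousand.

$62977.005 thousand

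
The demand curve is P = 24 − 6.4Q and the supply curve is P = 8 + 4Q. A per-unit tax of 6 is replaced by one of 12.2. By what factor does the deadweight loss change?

Competitive equilibrium: 24 − 6.4Q = 8 + 4Q → Q* = 1.5385, P* = 14.1538.
For a per-unit tax t: ΔQ = t/10.4, so DWL = ½·t·(t/10.4) = t²/20.8.
At t = 6: DWL = 1.731. At t = 12.2: DWL = 7.156.
Ratio = (12.2/6)² = 4.134.

4.134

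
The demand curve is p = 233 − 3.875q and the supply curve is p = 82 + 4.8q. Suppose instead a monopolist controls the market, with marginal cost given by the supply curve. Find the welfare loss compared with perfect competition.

125.29

Competitive equilibrium: 233 − 3.875q = 82 + 4.8q → q* = 17.4063, p* = 165.5504.
Marginal revenue: MR = 233 − 7.75q. Set MR = MC: 233 − 7.75q = 82 + 4.8q → q_m = 12.0319.
Price p_m = 233 − 3.875·12.0319 = 186.3764; MC(q_m) = 82 + 4.8·12.0319 = 139.7531.
Competitive q* = 17.4063, so Δq = 5.3744; wedge = 186.3764 − 139.7531 = 46.6233.
Welfare loss = ½ × 5.3744 × 46.6233 = 125.29.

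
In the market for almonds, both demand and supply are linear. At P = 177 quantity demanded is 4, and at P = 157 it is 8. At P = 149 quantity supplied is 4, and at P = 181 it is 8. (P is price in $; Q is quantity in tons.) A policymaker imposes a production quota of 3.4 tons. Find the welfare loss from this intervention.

Demand slope = (157 − 177)/(8 − 4) = −5, so P = 197 − 5Q.
Supply slope = (181 − 149)/(8 − 4) = 8, so P = 117 + 8Q.
Competitive equilibrium: 197 − 5Q = 117 + 8Q → Q* = 6.1538, P* = 166.2308.
At Q = 3.4: demand price = 197 − 5·3.4 = 180; supply price = 117 + 8·3.4 = 144.2.
ΔQ = 6.1538 − 3.4 = 2.7538; wedge = 180 − 144.2 = 35.8.
The triangle = ½ × 2.7538 × 35.8 = $49.29.

$49.29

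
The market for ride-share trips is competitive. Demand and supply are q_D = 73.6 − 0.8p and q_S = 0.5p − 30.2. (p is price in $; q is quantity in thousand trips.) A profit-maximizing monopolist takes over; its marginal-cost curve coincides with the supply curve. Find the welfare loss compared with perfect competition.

In inverse form: demand p = 92 − 1.25q, supply p = 60.4 + 2q.
Competitive equilibrium: 92 − 1.25q = 60.4 + 2q → q* = 9.7231, p* = 79.8462.
Marginal revenue: MR = 92 − 2.5q. Set MR = MC: 92 − 2.5q = 60.4 + 2q → q_m = 7.0222.
Price p_m = 92 − 1.25·7.0222 = 83.2223; MC(q_m) = 60.4 + 2·7.0222 = 74.4444.
Competitive q* = 9.7231, so Δq = 2.7009; wedge = 83.2223 − 74.4444 = 8.7779.
The triangle = ½ × 2.7009 × 8.7779 = $11.85 thousand.

$11.85 thousand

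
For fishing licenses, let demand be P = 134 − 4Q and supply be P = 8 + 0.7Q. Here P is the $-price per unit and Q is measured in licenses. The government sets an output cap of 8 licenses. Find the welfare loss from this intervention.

Competitive equilibrium: 134 − 4Q = 8 + 0.7Q → Q* = 26.8085, P* = 26.766.
At Q = 8: demand price = 134 − 4·8 = 102; supply price = 8 + 0.7·8 = 13.6.
ΔQ = 26.8085 − 8 = 18.8085; wedge = 102 − 13.6 = 88.4.
Welfare loss = ½ × 18.8085 × 88.4 = $831.34.

$831.34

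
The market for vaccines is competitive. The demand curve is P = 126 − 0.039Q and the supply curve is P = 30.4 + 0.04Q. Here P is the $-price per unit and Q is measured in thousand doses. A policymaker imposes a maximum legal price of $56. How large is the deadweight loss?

$12839.25 thousand

Competitive equilibrium: 126 − 0.039Q = 30.4 + 0.04Q → Q* = 1210.1266, P* = 78.8051.
At the ceiling P = 56, quantity supplied = (56 − 30.4)/0.04 = 640.
Willingness to pay at Q' = 640: 126 − 0.039·640 = 101.04.
ΔQ = 1210.1266 − 640 = 570.1266; wedge = 101.04 − 56 = 45.04.
Deadweight loss = ½ × 570.1266 × 45.04 = $12839.25 thousand.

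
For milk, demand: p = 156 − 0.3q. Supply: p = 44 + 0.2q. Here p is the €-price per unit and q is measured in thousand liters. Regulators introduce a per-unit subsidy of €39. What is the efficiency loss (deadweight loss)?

Competitive equilibrium: 156 − 0.3q = 44 + 0.2q → q* = 224, p* = 88.8.
The subsidy lowers effective supply by 39: p = 5 + 0.2q.
New quantity: 156 − 0.3q = 5 + 0.2q → q' = 302.
Overproduction Δq = 302 − 224 = 78; wedge = subsidy = 39.
Deadweight loss = ½ × 78 × 39 = €1521 thousand.

€1521 thousand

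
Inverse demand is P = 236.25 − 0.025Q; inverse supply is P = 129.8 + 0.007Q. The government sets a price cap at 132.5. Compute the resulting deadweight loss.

Competitive equilibrium: 236.25 − 0.025Q = 129.8 + 0.007Q → Q* = 3326.5625, P* = 153.08594.
At the ceiling P = 132.5, quantity supplied = (132.5 − 129.8)/0.007 = 385.71429.
Willingness to pay at Q' = 385.71429: 236.25 − 0.025·385.71429 = 226.60714.
ΔQ = 3326.5625 − 385.71429 = 2940.84821; wedge = 226.60714 − 132.5 = 94.10714.
Deadweight loss = ½ × 2940.84821 × 94.10714 = 138377.41.

138377.41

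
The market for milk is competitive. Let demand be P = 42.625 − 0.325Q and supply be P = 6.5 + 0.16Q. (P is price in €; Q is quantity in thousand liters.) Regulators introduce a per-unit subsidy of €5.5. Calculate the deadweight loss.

€31.19 thousand

Competitive equilibrium: 42.625 − 0.325Q = 6.5 + 0.16Q → Q* = 74.4845, P* = 18.4175.
The subsidy lowers effective supply by 5.5: P = 1 + 0.16Q.
New quantity: 42.625 − 0.325Q = 1 + 0.16Q → Q' = 85.8247.
Overproduction ΔQ = 85.8247 − 74.4845 = 11.3402; wedge = subsidy = 5.5.
Welfare loss = ½ × 11.3402 × 5.5 = €31.19 thousand.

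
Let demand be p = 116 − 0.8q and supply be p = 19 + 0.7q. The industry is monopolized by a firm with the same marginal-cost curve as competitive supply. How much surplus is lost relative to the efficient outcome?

379.44

Competitive equilibrium: 116 − 0.8q = 19 + 0.7q → q* = 64.6667, p* = 64.2667.
Marginal revenue: MR = 116 − 1.6q. Set MR = MC: 116 − 1.6q = 19 + 0.7q → q_m = 42.1739.
Price p_m = 116 − 0.8·42.1739 = 82.2609; MC(q_m) = 19 + 0.7·42.1739 = 48.5217.
Competitive q* = 64.6667, so Δq = 22.4928; wedge = 82.2609 − 48.5217 = 33.7392.
DWL = ½ × 22.4928 × 33.7392 = 379.44.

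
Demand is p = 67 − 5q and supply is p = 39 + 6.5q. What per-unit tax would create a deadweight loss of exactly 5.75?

Competitive equilibrium: 67 − 5q = 39 + 6.5q → q* = 2.4348, p* = 54.8261.
A tax t gives Δq = t/11.5 and wedge t, so DWL = t²/23.
t²/23 = 5.75 → t² = 132.25 → t = 11.5.

11.5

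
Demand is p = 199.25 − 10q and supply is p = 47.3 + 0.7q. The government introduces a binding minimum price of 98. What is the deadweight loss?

88.88

Competitive equilibrium: 199.25 − 10q = 47.3 + 0.7q → q* = 14.2009, p* = 57.2407.
At the floor p = 98, quantity demanded = (199.25 − 98)/10 = 10.125.
Sellers' marginal cost at q' = 10.125: 47.3 + 0.7·10.125 = 54.3875.
Δq = 14.2009 − 10.125 = 4.0759; wedge = 98 − 54.3875 = 43.6125.
The triangle = ½ × 4.0759 × 43.6125 = 88.88.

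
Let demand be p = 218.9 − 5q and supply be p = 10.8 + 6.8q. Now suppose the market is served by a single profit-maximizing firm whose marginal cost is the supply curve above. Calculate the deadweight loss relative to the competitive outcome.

162.54

Competitive equilibrium: 218.9 − 5q = 10.8 + 6.8q → q* = 17.6356, p* = 130.722.
Marginal revenue: MR = 218.9 − 10q. Set MR = MC: 218.9 − 10q = 10.8 + 6.8q → q_m = 12.3869.
Price p_m = 218.9 − 5·12.3869 = 156.9655; MC(q_m) = 10.8 + 6.8·12.3869 = 95.0309.
Competitive q* = 17.6356, so Δq = 5.2487; wedge = 156.9655 − 95.0309 = 61.9346.
The triangle = ½ × 5.2487 × 61.9346 = 162.54.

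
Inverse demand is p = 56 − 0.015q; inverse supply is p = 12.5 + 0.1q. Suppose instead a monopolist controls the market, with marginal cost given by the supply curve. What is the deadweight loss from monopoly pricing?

109.53

Competitive equilibrium: 56 − 0.015q = 12.5 + 0.1q → q* = 378.2609, p* = 50.3261.
Marginal revenue: MR = 56 − 0.03q. Set MR = MC: 56 − 0.03q = 12.5 + 0.1q → q_m = 334.6154.
Price p_m = 56 − 0.015·334.6154 = 50.9808; MC(q_m) = 12.5 + 0.1·334.6154 = 45.9615.
Competitive q* = 378.2609, so Δq = 43.6455; wedge = 50.9808 − 45.9615 = 5.0193.
Deadweight loss = ½ × 43.6455 × 5.0193 = 109.53.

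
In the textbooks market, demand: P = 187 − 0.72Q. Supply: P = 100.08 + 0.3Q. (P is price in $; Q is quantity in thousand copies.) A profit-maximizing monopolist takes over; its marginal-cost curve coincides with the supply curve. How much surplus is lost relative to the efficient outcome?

Competitive equilibrium: 187 − 0.72Q = 100.08 + 0.3Q → Q* = 85.2157, P* = 125.6447.
Marginal revenue: MR = 187 − 1.44Q. Set MR = MC: 187 − 1.44Q = 100.08 + 0.3Q → Q_m = 49.954.
Price P_m = 187 − 0.72·49.954 = 151.0331; MC(Q_m) = 100.08 + 0.3·49.954 = 115.0662.
Competitive Q* = 85.2157, so ΔQ = 35.2617; wedge = 151.0331 − 115.0662 = 35.9669.
Welfare loss = ½ × 35.2617 × 35.9669 = $634.13 thousand.

$634.13 thousand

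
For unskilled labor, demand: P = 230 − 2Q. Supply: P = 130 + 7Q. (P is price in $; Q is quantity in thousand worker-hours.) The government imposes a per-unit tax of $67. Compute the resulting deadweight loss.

$249.39 thousand

Competitive equilibrium: 230 − 2Q = 130 + 7Q → Q* = 11.1111, P* = 207.7778.
With the tax, the buyer price exceeds the seller price by 67: (230 − 2Q) − (130 + 7Q) = 67 → Q' = 3.6667.
ΔQ = 11.1111 − 3.6667 = 7.4444; the wedge equals the tax, 67.
The triangle = ½ × 7.4444 × 67 = $249.39 thousand.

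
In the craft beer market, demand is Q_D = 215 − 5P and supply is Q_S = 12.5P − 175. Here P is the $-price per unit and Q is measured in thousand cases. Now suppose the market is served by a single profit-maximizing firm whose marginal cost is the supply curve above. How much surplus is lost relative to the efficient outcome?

$260.73 thousand

In inverse form: demand P = 43 − 0.2Q, supply P = 14 + 0.08Q.
Competitive equilibrium: 43 − 0.2Q = 14 + 0.08Q → Q* = 103.5714, P* = 22.2857.
Marginal revenue: MR = 43 − 0.4Q. Set MR = MC: 43 − 0.4Q = 14 + 0.08Q → Q_m = 60.4167.
Price P_m = 43 − 0.2·60.4167 = 30.9167; MC(Q_m) = 14 + 0.08·60.4167 = 18.8333.
Competitive Q* = 103.5714, so ΔQ = 43.1547; wedge = 30.9167 − 18.8333 = 12.0834.
DWL = ½ × 43.1547 × 12.0834 = $260.73 thousand.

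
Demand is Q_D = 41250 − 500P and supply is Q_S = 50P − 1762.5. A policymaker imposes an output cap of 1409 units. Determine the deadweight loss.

In inverse form: demand P = 82.5 − 0.002Q, supply P = 35.25 + 0.02Q.
Competitive equilibrium: 82.5 − 0.002Q = 35.25 + 0.02Q → Q* = 2147.7273, P* = 78.2045.
At Q = 1409: demand price = 82.5 − 0.002·1409 = 79.682; supply price = 35.25 + 0.02·1409 = 63.43.
ΔQ = 2147.7273 − 1409 = 738.7273; wedge = 79.682 − 63.43 = 16.252.
Welfare loss = ½ × 738.7273 × 16.252 = 6002.90.

6002.90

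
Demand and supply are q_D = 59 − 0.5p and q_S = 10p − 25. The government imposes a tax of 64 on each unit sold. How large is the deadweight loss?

In inverse form: demand p = 118 − 2q, supply p = 2.5 + 0.1q.
Competitive equilibrium: 118 − 2q = 2.5 + 0.1q → q* = 55, p* = 8.
With the tax, the buyer price exceeds the seller price by 64: (118 − 2q) − (2.5 + 0.1q) = 64 → q' = 24.5238.
Δq = 55 − 24.5238 = 30.4762; the wedge equals the tax, 64.
DWL = ½ × 30.4762 × 64 = 975.24.

975.24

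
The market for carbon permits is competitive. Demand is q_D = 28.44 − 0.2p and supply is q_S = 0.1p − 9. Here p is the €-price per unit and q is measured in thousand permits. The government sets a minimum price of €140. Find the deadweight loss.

In inverse form: demand p = 142.2 − 5q, supply p = 90 + 10q.
Competitive equilibrium: 142.2 − 5q = 90 + 10q → q* = 3.48, p* = 124.8.
At the floor p = 140, quantity demanded = (142.2 − 140)/5 = 0.44.
Sellers' marginal cost at q' = 0.44: 90 + 10·0.44 = 94.4.
Δq = 3.48 − 0.44 = 3.04; wedge = 140 − 94.4 = 45.6.
DWL = ½ × 3.04 × 45.6 = €69.312 thousand.

€69.312 thousand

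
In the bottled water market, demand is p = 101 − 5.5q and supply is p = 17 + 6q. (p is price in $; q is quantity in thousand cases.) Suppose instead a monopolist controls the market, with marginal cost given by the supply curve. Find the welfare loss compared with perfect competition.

$32.11 thousand

Competitive equilibrium: 101 − 5.5q = 17 + 6q → q* = 7.3043, p* = 60.8261.
Marginal revenue: MR = 101 − 11q. Set MR = MC: 101 − 11q = 17 + 6q → q_m = 4.9412.
Price p_m = 101 − 5.5·4.9412 = 73.8234; MC(q_m) = 17 + 6·4.9412 = 46.6472.
Competitive q* = 7.3043, so Δq = 2.3631; wedge = 73.8234 − 46.6472 = 27.1762.
DWL = ½ × 2.3631 × 27.1762 = $32.11 thousand.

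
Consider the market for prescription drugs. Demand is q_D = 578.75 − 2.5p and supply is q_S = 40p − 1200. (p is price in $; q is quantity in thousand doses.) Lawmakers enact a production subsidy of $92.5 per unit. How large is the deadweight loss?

In inverse form: demand p = 231.5 − 0.4q, supply p = 30 + 0.025q.
Competitive equilibrium: 231.5 − 0.4q = 30 + 0.025q → q* = 474.1176, p* = 41.8529.
The subsidy lowers effective supply by 92.5: p = 0.025q − 62.5.
New quantity: 231.5 − 0.4q = 0.025q − 62.5 → q' = 691.7647.
Overproduction Δq = 691.7647 − 474.1176 = 217.6471; wedge = subsidy = 92.5.
Welfare loss = ½ × 217.6471 × 92.5 = $10066.18 thousand.

$10066.18 thousand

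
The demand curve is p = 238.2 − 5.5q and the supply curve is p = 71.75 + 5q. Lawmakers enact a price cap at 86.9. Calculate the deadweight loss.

Competitive equilibrium: 238.2 − 5.5q = 71.75 + 5q → q* = 15.8524, p* = 151.0119.
At the ceiling p = 86.9, quantity supplied = (86.9 − 71.75)/5 = 3.03.
Willingness to pay at q' = 3.03: 238.2 − 5.5·3.03 = 221.535.
Δq = 15.8524 − 3.03 = 12.8224; wedge = 221.535 − 86.9 = 134.635.
DWL = ½ × 12.8224 × 134.635 = 863.17.

863.17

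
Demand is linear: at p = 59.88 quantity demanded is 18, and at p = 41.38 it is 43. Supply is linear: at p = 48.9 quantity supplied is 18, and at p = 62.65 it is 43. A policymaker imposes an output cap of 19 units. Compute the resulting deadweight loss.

Demand slope = (41.38 − 59.88)/(43 − 18) = −0.74, so p = 73.2 − 0.74q.
Supply slope = (62.65 − 48.9)/(43 − 18) = 0.55, so p = 39 + 0.55q.
Competitive equilibrium: 73.2 − 0.74q = 39 + 0.55q → q* = 26.5116, p* = 53.5814.
At q = 19: demand price = 73.2 − 0.74·19 = 59.14; supply price = 39 + 0.55·19 = 49.45.
Δq = 26.5116 − 19 = 7.5116; wedge = 59.14 − 49.45 = 9.69.
The triangle = ½ × 7.5116 × 9.69 = 36.39.

36.39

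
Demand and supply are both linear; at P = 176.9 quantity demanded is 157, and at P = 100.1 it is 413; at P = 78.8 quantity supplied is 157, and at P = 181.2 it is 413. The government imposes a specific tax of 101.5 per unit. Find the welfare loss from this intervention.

Demand slope = (100.1 − 176.9)/(413 − 157) = −0.3, so P = 224 − 0.3Q.
Supply slope = (181.2 − 78.8)/(413 − 157) = 0.4, so P = 16 + 0.4Q.
Competitive equilibrium: 224 − 0.3Q = 16 + 0.4Q → Q* = 297.1429, P* = 134.8571.
With the tax, the buyer price exceeds the seller price by 101.5: (224 − 0.3Q) − (16 + 0.4Q) = 101.5 → Q' = 152.1429.
ΔQ = 297.1429 − 152.1429 = 145; the wedge equals the tax, 101.5.
Welfare loss = ½ × 145 × 101.5 = 7358.75.

7358.75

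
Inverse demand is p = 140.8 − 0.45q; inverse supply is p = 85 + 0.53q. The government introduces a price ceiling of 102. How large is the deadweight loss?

302.91

Competitive equilibrium: 140.8 − 0.45q = 85 + 0.53q → q* = 56.9388, p* = 115.1776.
At the ceiling p = 102, quantity supplied = (102 − 85)/0.53 = 32.0755.
Willingness to pay at q' = 32.0755: 140.8 − 0.45·32.0755 = 126.366.
Δq = 56.9388 − 32.0755 = 24.8633; wedge = 126.366 − 102 = 24.366.
Welfare loss = ½ × 24.8633 × 24.366 = 302.91.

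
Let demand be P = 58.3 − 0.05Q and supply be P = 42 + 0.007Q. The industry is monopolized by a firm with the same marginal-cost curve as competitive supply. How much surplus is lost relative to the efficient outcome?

Competitive equilibrium: 58.3 − 0.05Q = 42 + 0.007Q → Q* = 285.9649, P* = 44.0018.
Marginal revenue: MR = 58.3 − 0.1Q. Set MR = MC: 58.3 − 0.1Q = 42 + 0.007Q → Q_m = 152.3364.
Price P_m = 58.3 − 0.05·152.3364 = 50.6832; MC(Q_m) = 42 + 0.007·152.3364 = 43.0664.
Competitive Q* = 285.9649, so ΔQ = 133.6285; wedge = 50.6832 − 43.0664 = 7.6168.
Deadweight loss = ½ × 133.6285 × 7.6168 = 508.91.

508.91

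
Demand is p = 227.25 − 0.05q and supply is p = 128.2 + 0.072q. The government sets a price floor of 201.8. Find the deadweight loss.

5596.11

Competitive equilibrium: 227.25 − 0.05q = 128.2 + 0.072q → q* = 811.8852, p* = 186.6557.
At the floor p = 201.8, quantity demanded = (227.25 − 201.8)/0.05 = 509.
Sellers' marginal cost at q' = 509: 128.2 + 0.072·509 = 164.848.
Δq = 811.8852 − 509 = 302.8852; wedge = 201.8 − 164.848 = 36.952.
Deadweight loss = ½ × 302.8852 × 36.952 = 5596.11.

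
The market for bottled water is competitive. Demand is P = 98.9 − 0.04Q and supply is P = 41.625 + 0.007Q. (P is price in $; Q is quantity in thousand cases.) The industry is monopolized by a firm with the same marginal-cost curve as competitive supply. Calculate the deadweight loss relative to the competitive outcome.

Competitive equilibrium: 98.9 − 0.04Q = 41.625 + 0.007Q → Q* = 1218.61702, P* = 50.15532.
Marginal revenue: MR = 98.9 − 0.08Q. Set MR = MC: 98.9 − 0.08Q = 41.625 + 0.007Q → Q_m = 658.33333.
Price P_m = 98.9 − 0.04·658.33333 = 72.56667; MC(Q_m) = 41.625 + 0.007·658.33333 = 46.23333.
Competitive Q* = 1218.61702, so ΔQ = 560.28369; wedge = 72.56667 − 46.23333 = 26.33334.
The triangle = ½ × 560.28369 × 26.33334 = $7377.07 thousand.

$7377.07 thousand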